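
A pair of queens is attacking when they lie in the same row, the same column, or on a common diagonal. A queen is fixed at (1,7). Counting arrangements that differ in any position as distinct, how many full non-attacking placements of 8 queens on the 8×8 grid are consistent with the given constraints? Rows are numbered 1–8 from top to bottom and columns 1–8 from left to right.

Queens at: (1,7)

8

Branch on row 2: col 1 → 1; col 2 → 2; col 3 → 2; col 4 → 2; col 5 → 1.
Sum: 1 + 2 + 2 + 2 + 1 = 8.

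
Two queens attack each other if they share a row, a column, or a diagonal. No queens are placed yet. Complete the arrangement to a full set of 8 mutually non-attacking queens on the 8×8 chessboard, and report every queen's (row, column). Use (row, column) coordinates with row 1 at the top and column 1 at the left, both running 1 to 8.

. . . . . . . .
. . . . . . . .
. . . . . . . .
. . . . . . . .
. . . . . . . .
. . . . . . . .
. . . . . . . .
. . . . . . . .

(1,5) (2,8) (3,4) (4,1) (5,7) (6,2) (7,6) (8,3)

Row 1: Safe: 1, 2, 3, 4, 5, 6, 7, 8. Place at column 5.
Row 2: attacked by (1,5)→{4,5,6}. Safe: 1, 2, 3, 7, 8. Place at column 8.
Row 3: attacked by (1,5)→{3,5,7}; (2,8)→{7,8}. Safe: 1, 2, 4, 6. Place at column 4.
Row 4: attacked by (1,5)→{2,5,8}; (2,8)→{6,8}; (3,4)→{3,4,5}. Safe: 1, 7. Place at column 1.
Row 5: attacked by (1,5)→{1,5}; (2,8)→{5,8}; (3,4)→{2,4,6}; (4,1)→{1,2}. Safe: 3, 7. Place at column 7.
Row 6: attacked by (1,5)→{5}; (2,8)→{4,8}; (3,4)→{1,4,7}; (4,1)→{1,3}; (5,7)→{6,7,8}. Safe: 2. Place at column 2.
Row 7: attacked by (1,5)→{5}; (2,8)→{3,8}; (3,4)→{4,8}; (4,1)→{1,4}; (5,7)→{5,7}; (6,2)→{1,2,3}. Safe: 6. Place at column 6.
Row 8: attacked by (1,5)→{5}; (2,8)→{2,8}; (3,4)→{4}; (4,1)→{1,5}; (5,7)→{4,7}; (6,2)→{2,4}; (7,6)→{5,6,7}. Safe: 3. Place at column 3.
Columns [5, 8, 4, 1, 7, 2, 6, 3], r−c [-4, -6, -1, 3, -2, 4, 1, 5], r+c [6, 10, 7, 5, 12, 8, 13, 11] are all distinct, so no two queens attack.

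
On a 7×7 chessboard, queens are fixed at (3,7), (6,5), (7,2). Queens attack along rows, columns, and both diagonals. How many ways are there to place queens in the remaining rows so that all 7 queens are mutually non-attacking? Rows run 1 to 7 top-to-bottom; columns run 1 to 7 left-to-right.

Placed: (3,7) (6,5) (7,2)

Branch on row 1: col 1 → 0; col 3 → 0; col 4 → 0; col 6 → 2.
Sum: 0 + 0 + 0 + 2 = 2.

2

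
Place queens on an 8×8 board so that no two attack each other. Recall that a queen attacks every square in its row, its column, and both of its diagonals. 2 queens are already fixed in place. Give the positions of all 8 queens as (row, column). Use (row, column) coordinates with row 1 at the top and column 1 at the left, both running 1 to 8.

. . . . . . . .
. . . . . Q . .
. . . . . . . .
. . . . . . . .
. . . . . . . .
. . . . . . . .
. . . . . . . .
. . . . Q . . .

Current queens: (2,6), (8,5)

(1,1) (2,6) (3,8) (4,3) (5,7) (6,4) (7,2) (8,5)

Row 1: attacked by (2,6)→{5,6,7}; (8,5)→{5}. Safe: 1, 2, 3, 4, 8. Place at column 1.
Row 3: attacked by (1,1)→{1,3}; (2,6)→{5,6,7}; (8,5)→{5}. Safe: 2, 4, 8. Place at column 8.
Row 4: attacked by (1,1)→{1,4}; (2,6)→{4,6,8}; (3,8)→{7,8}; (8,5)→{1,5}. Safe: 2, 3. Place at column 3.
Row 5: attacked by (1,1)→{1,5}; (2,6)→{3,6}; (3,8)→{6,8}; (4,3)→{2,3,4}; (8,5)→{2,5,8}. Safe: 7. Place at column 7.
Row 6: attacked by (1,1)→{1,6}; (2,6)→{2,6}; (3,8)→{5,8}; (4,3)→{1,3,5}; (5,7)→{6,7,8}; (8,5)→{3,5,7}. Safe: 4. Place at column 4.
Row 7: attacked by (1,1)→{1,7}; (2,6)→{1,6}; (3,8)→{4,8}; (4,3)→{3,6}; (5,7)→{5,7}; (6,4)→{3,4,5}; (8,5)→{4,5,6}. Safe: 2. Place at column 2.
Columns [1, 6, 8, 3, 7, 4, 2, 5], r−c [0, -4, -5, 1, -2, 2, 5, 3], r+c [2, 8, 11, 7, 12, 10, 9, 13] are all distinct, so no two queens attack.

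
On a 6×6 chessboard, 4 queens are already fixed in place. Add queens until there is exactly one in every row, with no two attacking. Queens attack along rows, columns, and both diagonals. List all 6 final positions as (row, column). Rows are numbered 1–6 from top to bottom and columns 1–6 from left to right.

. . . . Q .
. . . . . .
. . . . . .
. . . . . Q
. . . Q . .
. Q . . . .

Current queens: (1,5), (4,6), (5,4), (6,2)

(1,5) (2,3) (3,1) (4,6) (5,4) (6,2)

Row 2: attacked by (1,5)→{4,5,6}; (4,6)→{4,6}; (5,4)→{1,4}; (6,2)→{2,6}. Safe: 3. Place at column 3.
Row 3: attacked by (1,5)→{3,5}; (2,3)→{2,3,4}; (4,6)→{5,6}; (5,4)→{2,4,6}; (6,2)→{2,5}. Safe: 1. Place at column 1.
Columns [5, 3, 1, 6, 4, 2], r−c [-4, -1, 2, -2, 1, 4], r+c [6, 5, 4, 10, 9, 8] are all distinct, so no two queens attack.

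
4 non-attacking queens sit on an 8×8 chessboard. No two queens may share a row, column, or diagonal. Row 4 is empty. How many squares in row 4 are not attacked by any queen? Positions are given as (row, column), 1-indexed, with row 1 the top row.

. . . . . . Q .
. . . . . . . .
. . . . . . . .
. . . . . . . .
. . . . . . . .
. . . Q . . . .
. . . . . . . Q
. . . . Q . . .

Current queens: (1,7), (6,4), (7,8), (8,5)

1

(1,7) attacks row 4 at column 7 and diagonals 4.
(6,4) attacks row 4 at column 4 and diagonals 2, 6.
(7,8) attacks row 4 at column 8 and diagonals 5.
(8,5) attacks row 4 at column 5 and diagonals 1.
Attacked columns: {1, 2, 4, 5, 6, 7, 8}. Safe: {3}.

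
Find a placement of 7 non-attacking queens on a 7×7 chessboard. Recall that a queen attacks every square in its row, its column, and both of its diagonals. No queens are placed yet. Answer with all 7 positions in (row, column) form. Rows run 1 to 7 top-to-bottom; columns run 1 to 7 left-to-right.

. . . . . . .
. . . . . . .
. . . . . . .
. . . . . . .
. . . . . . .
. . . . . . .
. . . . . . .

(1,3) (2,7) (3,2) (4,4) (5,6) (6,1) (7,5)

Row 1: Safe: 1, 2, 3, 4, 5, 6, 7. Place at column 3.
Row 2: attacked by (1,3)→{2,3,4}. Safe: 1, 5, 6, 7. Place at column 7.
Row 3: attacked by (1,3)→{1,3,5}; (2,7)→{6,7}. Safe: 2, 4. Place at column 2.
Row 4: attacked by (1,3)→{3,6}; (2,7)→{5,7}; (3,2)→{1,2,3}. Safe: 4. Place at column 4.
Row 5: attacked by (1,3)→{3,7}; (2,7)→{4,7}; (3,2)→{2,4}; (4,4)→{3,4,5}. Safe: 1, 6. Place at column 6.
Row 6: attacked by (1,3)→{3}; (2,7)→{3,7}; (3,2)→{2,5}; (4,4)→{2,4,6}; (5,6)→{5,6,7}. Safe: 1. Place at column 1.
Row 7: attacked by (1,3)→{3}; (2,7)→{2,7}; (3,2)→{2,6}; (4,4)→{1,4,7}; (5,6)→{4,6}; (6,1)→{1,2}. Safe: 5. Place at column 5.
Columns [3, 7, 2, 4, 6, 1, 5], r−c [-2, -5, 1, 0, -1, 5, 2], r+c [4, 9, 5, 8, 11, 7, 12] are all distinct, so no two queens attack.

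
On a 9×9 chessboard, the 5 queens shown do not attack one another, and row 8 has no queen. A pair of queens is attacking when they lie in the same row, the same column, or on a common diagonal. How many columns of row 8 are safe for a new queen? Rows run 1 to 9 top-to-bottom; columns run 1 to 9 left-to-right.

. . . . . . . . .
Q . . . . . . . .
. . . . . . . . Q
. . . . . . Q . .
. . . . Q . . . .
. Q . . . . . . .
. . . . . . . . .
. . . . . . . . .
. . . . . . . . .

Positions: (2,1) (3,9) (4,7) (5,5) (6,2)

(2,1) attacks row 8 at column 1 and diagonals 7.
(3,9) attacks row 8 at column 9 and diagonals 4.
(4,7) attacks row 8 at column 7 and diagonals 3.
(5,5) attacks row 8 at column 5 and diagonals 2, 8.
(6,2) attacks row 8 at column 2 and diagonals 4.
Attacked columns: {1, 2, 3, 4, 5, 7, 8, 9}. Safe: {6}.

1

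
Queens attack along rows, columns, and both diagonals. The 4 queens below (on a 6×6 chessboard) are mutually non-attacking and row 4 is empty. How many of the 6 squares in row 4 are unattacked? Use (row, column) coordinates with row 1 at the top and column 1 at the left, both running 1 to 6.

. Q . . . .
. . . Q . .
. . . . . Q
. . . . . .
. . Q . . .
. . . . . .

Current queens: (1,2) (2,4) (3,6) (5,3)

1

(1,2) attacks row 4 at column 2 and diagonals 5.
(2,4) attacks row 4 at column 4 and diagonals 2, 6.
(3,6) attacks row 4 at column 6 and diagonals 5.
(5,3) attacks row 4 at column 3 and diagonals 2, 4.
Attacked columns: {2, 3, 4, 5, 6}. Safe: {1}.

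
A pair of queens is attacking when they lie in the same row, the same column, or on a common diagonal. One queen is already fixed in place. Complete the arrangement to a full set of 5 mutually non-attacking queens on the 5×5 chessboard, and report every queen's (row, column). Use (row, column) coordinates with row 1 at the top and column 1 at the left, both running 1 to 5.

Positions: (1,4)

(1,4) (2,1) (3,3) (4,5) (5,2)

Row 2: attacked by (1,4)→{3,4,5}. Safe: 1, 2. Place at column 1.
Row 3: attacked by (1,4)→{2,4}; (2,1)→{1,2}. Safe: 3, 5. Place at column 3.
Row 4: attacked by (1,4)→{1,4}; (2,1)→{1,3}; (3,3)→{2,3,4}. Safe: 5. Place at column 5.
Row 5: attacked by (1,4)→{4}; (2,1)→{1,4}; (3,3)→{1,3,5}; (4,5)→{4,5}. Safe: 2. Place at column 2.
Columns [4, 1, 3, 5, 2], r−c [-3, 1, 0, -1, 3], r+c [5, 3, 6, 9, 7] are all distinct, so no two queens attack.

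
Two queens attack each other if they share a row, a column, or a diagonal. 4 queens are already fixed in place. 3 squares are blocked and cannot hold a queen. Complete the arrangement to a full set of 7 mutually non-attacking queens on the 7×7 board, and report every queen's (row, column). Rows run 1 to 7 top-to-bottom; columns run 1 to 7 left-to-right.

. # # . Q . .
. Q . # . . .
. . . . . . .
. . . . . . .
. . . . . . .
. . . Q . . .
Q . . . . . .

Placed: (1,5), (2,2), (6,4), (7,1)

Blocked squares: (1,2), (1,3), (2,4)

(1,5) (2,2) (3,6) (4,3) (5,7) (6,4) (7,1)

Row 3: attacked by (1,5)→{3,5,7}; (2,2)→{1,2,3}; (6,4)→{1,4,7}; (7,1)→{1,5}. Safe: 6. Place at column 6.
Row 4: attacked by (1,5)→{2,5}; (2,2)→{2,4}; (3,6)→{5,6,7}; (6,4)→{2,4,6}; (7,1)→{1,4}. Safe: 3. Place at column 3.
Row 5: attacked by (1,5)→{1,5}; (2,2)→{2,5}; (3,6)→{4,6}; (4,3)→{2,3,4}; (6,4)→{3,4,5}; (7,1)→{1,3}. Safe: 7. Place at column 7.
Columns [5, 2, 6, 3, 7, 4, 1], r−c [-4, 0, -3, 1, -2, 2, 6], r+c [6, 4, 9, 7, 12, 10, 8] are all distinct, so no two queens attack.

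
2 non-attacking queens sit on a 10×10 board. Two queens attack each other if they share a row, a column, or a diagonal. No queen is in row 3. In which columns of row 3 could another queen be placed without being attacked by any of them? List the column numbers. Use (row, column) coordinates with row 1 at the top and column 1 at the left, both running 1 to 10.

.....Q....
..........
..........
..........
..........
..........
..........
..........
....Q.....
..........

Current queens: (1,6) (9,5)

columns 1, 2, 3, 7, 9, 10

(1,6) attacks row 3 at column 6 and diagonals 4, 8.
(9,5) attacks row 3 at column 5.
Attacked columns: {4, 5, 6, 8}. Safe: {1, 2, 3, 7, 9, 10}.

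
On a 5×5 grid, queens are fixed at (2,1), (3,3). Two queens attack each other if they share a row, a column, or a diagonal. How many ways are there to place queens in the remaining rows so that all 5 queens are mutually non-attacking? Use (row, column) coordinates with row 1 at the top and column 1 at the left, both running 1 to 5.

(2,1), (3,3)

1

Branch on row 1: col 4 → 1.
Sum: 1 = 1.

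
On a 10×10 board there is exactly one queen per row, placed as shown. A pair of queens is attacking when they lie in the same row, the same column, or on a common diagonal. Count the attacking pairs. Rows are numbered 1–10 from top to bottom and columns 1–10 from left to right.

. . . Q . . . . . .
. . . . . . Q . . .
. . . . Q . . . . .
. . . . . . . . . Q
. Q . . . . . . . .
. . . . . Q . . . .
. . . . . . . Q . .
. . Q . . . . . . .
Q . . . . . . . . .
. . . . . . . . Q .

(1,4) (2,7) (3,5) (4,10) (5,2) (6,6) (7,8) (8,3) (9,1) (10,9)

0

All columns are distinct and no two queens satisfy |Δrow| = |Δcol|, so no pair attacks.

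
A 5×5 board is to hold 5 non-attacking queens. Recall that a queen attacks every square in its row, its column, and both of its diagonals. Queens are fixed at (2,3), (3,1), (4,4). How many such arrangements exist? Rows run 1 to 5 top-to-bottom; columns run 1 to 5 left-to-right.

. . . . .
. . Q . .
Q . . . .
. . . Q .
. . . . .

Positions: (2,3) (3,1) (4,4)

Branch on row 1: col 5 → 1.
Sum: 1 = 1.

1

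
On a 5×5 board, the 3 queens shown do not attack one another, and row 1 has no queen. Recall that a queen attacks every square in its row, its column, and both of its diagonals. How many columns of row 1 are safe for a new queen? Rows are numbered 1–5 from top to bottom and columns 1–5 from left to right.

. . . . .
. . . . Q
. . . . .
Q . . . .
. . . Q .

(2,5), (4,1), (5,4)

(2,5) attacks row 1 at column 5 and diagonals 4.
(4,1) attacks row 1 at column 1 and diagonals 4.
(5,4) attacks row 1 at column 4.
Attacked columns: {1, 4, 5}. Safe: {2, 3}.

2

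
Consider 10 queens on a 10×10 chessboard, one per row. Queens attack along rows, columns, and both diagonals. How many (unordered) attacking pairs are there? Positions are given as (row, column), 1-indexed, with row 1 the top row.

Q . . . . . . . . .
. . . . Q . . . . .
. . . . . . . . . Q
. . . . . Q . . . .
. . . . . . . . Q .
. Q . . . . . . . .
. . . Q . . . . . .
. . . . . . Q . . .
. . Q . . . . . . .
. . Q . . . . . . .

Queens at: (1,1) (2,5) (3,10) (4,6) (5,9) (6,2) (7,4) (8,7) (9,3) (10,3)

Same column: (9,3)–(10,3) (column 3).
Same diagonal: (3,10)–(10,3) (|3−10| = |10−3| = 7).
Total attacking pairs: 2.

2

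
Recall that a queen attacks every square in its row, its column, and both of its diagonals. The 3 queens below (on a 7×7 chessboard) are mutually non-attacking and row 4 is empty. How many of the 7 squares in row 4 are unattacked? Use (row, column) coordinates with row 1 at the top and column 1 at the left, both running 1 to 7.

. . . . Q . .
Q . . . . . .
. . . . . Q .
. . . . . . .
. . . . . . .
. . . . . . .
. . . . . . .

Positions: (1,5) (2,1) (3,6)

1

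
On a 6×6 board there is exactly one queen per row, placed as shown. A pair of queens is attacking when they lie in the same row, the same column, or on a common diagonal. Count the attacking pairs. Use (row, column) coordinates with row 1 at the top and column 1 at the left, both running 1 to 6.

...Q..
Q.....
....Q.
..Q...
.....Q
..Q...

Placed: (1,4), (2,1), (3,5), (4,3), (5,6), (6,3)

2

Same column: (4,3)–(6,3) (column 3).
Same diagonal: (2,1)–(4,3) (|2−4| = |1−3| = 2).
Total attacking pairs: 2.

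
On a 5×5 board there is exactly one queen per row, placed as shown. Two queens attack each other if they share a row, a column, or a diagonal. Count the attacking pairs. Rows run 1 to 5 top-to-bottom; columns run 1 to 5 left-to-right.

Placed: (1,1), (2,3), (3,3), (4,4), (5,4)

5

Same column: (2,3)–(3,3) (column 3); (4,4)–(5,4) (column 4).
Same diagonal: (1,1)–(3,3) (|1−3| = |1−3| = 2); (1,1)–(4,4) (|1−4| = |1−4| = 3); (3,3)–(4,4) (|3−4| = |3−4| = 1).
Total attacking pairs: 5.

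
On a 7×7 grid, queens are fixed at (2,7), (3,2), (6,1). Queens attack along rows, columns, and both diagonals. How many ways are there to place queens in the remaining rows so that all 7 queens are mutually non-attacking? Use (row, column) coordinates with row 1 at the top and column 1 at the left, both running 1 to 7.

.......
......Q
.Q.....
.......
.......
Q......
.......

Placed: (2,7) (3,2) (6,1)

3

Branch on row 1: col 3 → 1; col 5 → 2.
Sum: 1 + 2 = 3.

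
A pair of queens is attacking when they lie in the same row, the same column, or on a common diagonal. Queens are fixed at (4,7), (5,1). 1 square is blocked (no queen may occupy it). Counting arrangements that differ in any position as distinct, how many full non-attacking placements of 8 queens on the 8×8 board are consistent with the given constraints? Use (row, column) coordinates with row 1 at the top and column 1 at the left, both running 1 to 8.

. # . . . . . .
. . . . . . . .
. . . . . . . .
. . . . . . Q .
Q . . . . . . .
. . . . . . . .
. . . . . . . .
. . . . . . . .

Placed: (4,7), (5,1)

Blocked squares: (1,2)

3

Branch on row 1: col 3 → 2; col 6 → 1; col 8 → 0.
Sum: 2 + 1 + 0 = 3.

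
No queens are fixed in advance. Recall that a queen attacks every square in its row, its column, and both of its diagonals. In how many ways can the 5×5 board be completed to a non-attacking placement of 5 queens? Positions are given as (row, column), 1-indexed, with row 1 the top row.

Branch on row 1: col 1 → 2; col 2 → 2; col 3 → 2; col 4 → 2; col 5 → 2.
Sum: 2 + 2 + 2 + 2 + 2 = 10.
(This is the classic 5-queens count.)

10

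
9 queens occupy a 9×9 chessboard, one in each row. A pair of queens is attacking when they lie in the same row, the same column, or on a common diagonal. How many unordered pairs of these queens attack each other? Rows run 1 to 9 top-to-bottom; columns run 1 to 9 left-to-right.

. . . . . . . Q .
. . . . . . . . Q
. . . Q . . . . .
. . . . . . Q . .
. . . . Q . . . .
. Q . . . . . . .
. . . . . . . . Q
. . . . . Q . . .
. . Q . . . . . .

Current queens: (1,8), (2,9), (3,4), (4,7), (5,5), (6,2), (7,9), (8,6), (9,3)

Same column: (2,9)–(7,9) (column 9).
Same diagonal: (1,8)–(2,9) (|1−2| = |8−9| = 1); (2,9)–(4,7) (|2−4| = |9−7| = 2).
Total attacking pairs: 3.

3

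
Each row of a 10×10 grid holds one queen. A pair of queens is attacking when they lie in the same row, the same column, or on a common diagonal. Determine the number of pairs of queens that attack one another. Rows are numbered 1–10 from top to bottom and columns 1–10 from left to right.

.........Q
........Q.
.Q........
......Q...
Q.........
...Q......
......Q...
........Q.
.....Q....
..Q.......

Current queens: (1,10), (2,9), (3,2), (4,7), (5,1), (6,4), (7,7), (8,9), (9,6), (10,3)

5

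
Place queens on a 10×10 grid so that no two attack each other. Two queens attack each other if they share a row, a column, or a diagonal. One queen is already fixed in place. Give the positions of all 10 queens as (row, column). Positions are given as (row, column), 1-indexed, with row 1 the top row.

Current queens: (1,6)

(1,6) (2,8) (3,10) (4,2) (5,4) (6,9) (7,1) (8,3) (9,5) (10,7)

Row 2: attacked by (1,6)→{5,6,7}. Safe: 1, 2, 3, 4, 8, 9, 10. Place at column 8.
Row 3: attacked by (1,6)→{4,6,8}; (2,8)→{7,8,9}. Safe: 1, 2, 3, 5, 10. Place at column 10.
Row 4: attacked by (1,6)→{3,6,9}; (2,8)→{6,8,10}; (3,10)→{9,10}. Safe: 1, 2, 4, 5, 7. Place at column 2.
Row 5: attacked by (1,6)→{2,6,10}; (2,8)→{5,8}; (3,10)→{8,10}; (4,2)→{1,2,3}. Safe: 4, 7, 9. Place at column 4.
Row 6: attacked by (1,6)→{1,6}; (2,8)→{4,8}; (3,10)→{7,10}; (4,2)→{2,4}; (5,4)→{3,4,5}. Safe: 9. Place at column 9.
Row 7: attacked by (1,6)→{6}; (2,8)→{3,8}; (3,10)→{6,10}; (4,2)→{2,5}; (5,4)→{2,4,6}; (6,9)→{8,9,10}. Safe: 1, 7. Place at column 1.
Row 8: attacked by (1,6)→{6}; (2,8)→{2,8}; (3,10)→{5,10}; (4,2)→{2,6}; (5,4)→{1,4,7}; (6,9)→{7,9}; (7,1)→{1,2}. Safe: 3. Place at column 3.
Row 9: attacked by (1,6)→{6}; (2,8)→{1,8}; (3,10)→{4,10}; (4,2)→{2,7}; (5,4)→{4,8}; (6,9)→{6,9}; (7,1)→{1,3}; (8,3)→{2,3,4}. Safe: 5. Place at column 5.
Row 10: attacked by (1,6)→{6}; (2,8)→{8}; (3,10)→{3,10}; (4,2)→{2,8}; (5,4)→{4,9}; (6,9)→{5,9}; (7,1)→{1,4}; (8,3)→{1,3,5}; (9,5)→{4,5,6}. Safe: 7. Place at column 7.
Columns [6, 8, 10, 2, 4, 9, 1, 3, 5, 7], r−c [-5, -6, -7, 2, 1, -3, 6, 5, 4, 3], r+c [7, 10, 13, 6, 9, 15, 8, 11, 14, 17] are all distinct, so no two queens attack.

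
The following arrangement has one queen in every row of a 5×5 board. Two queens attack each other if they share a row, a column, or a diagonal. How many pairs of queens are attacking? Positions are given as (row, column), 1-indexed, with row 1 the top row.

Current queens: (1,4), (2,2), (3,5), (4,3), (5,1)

0

All columns are distinct and no two queens satisfy |Δrow| = |Δcol|, so no pair attacks.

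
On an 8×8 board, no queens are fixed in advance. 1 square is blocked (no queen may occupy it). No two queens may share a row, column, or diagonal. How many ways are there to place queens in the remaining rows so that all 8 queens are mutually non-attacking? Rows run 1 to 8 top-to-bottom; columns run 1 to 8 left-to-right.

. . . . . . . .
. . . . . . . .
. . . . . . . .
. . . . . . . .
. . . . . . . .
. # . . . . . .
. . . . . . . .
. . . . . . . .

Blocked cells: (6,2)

78

Branch on row 1: col 1 → 3; col 2 → 8; col 3 → 14; col 4 → 15; col 5 → 15; col 6 → 12; col 7 → 8; col 8 → 3.
Sum: 3 + 8 + 14 + 15 + 15 + 12 + 8 + 3 = 78.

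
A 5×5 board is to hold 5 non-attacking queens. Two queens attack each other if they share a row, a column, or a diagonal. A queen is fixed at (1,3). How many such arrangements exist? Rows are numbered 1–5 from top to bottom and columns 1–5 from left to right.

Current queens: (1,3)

Branch on row 2: col 1 → 1; col 5 → 1.
Sum: 1 + 1 = 2.

2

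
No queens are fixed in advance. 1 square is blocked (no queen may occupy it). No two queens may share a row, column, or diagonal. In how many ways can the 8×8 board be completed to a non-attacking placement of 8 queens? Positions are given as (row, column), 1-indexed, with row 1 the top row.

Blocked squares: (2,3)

78

Branch on row 1: col 1 → 4; col 2 → 8; col 3 → 16; col 4 → 18; col 5 → 15; col 6 → 8; col 7 → 6; col 8 → 3.
Sum: 4 + 8 + 16 + 18 + 15 + 8 + 6 + 3 = 78.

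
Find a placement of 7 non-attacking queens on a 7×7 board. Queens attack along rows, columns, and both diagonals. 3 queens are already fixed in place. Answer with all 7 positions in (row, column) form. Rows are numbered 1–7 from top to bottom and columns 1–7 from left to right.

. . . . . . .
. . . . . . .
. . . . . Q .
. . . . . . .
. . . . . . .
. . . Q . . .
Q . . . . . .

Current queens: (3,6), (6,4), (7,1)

Row 1: attacked by (3,6)→{4,6}; (6,4)→{4}; (7,1)→{1,7}. Safe: 2, 3, 5. Place at column 5.
Row 2: attacked by (1,5)→{4,5,6}; (3,6)→{5,6,7}; (6,4)→{4}; (7,1)→{1,6}. Safe: 2, 3. Place at column 2.
Row 4: attacked by (1,5)→{2,5}; (2,2)→{2,4}; (3,6)→{5,6,7}; (6,4)→{2,4,6}; (7,1)→{1,4}. Safe: 3. Place at column 3.
Row 5: attacked by (1,5)→{1,5}; (2,2)→{2,5}; (3,6)→{4,6}; (4,3)→{2,3,4}; (6,4)→{3,4,5}; (7,1)→{1,3}. Safe: 7. Place at column 7.
Columns [5, 2, 6, 3, 7, 4, 1], r−c [-4, 0, -3, 1, -2, 2, 6], r+c [6, 4, 9, 7, 12, 10, 8] are all distinct, so no two queens attack.

(1,5) (2,2) (3,6) (4,3) (5,7) (6,4) (7,1)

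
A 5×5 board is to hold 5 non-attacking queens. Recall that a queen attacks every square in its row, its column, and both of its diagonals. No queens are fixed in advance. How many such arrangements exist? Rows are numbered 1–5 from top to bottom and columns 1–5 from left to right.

Branch on row 1: col 1 → 2; col 2 → 2; col 3 → 2; col 4 → 2; col 5 → 2.
Sum: 2 + 2 + 2 + 2 + 2 = 10.
(This is the classic 5-queens count.)

10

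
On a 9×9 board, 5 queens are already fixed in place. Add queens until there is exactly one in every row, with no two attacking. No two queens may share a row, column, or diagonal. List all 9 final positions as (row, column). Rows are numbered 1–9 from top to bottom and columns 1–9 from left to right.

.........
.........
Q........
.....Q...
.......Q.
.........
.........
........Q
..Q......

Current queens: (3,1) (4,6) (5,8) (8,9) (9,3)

(1,5) (2,7) (3,1) (4,6) (5,8) (6,2) (7,4) (8,9) (9,3)

Row 1: attacked by (3,1)→{1,3}; (4,6)→{3,6,9}; (5,8)→{4,8}; (8,9)→{2,9}; (9,3)→{3}. Safe: 5, 7. Place at column 5.
Row 2: attacked by (1,5)→{4,5,6}; (3,1)→{1,2}; (4,6)→{4,6,8}; (5,8)→{5,8}; (8,9)→{3,9}; (9,3)→{3}. Safe: 7. Place at column 7.
Row 6: attacked by (1,5)→{5}; (2,7)→{3,7}; (3,1)→{1,4}; (4,6)→{4,6,8}; (5,8)→{7,8,9}; (8,9)→{7,9}; (9,3)→{3,6}. Safe: 2. Place at column 2.
Row 7: attacked by (1,5)→{5}; (2,7)→{2,7}; (3,1)→{1,5}; (4,6)→{3,6,9}; (5,8)→{6,8}; (6,2)→{1,2,3}; (8,9)→{8,9}; (9,3)→{1,3,5}. Safe: 4. Place at column 4.
Columns [5, 7, 1, 6, 8, 2, 4, 9, 3], r−c [-4, -5, 2, -2, -3, 4, 3, -1, 6], r+c [6, 9, 4, 10, 13, 8, 11, 17, 12] are all distinct, so no two queens attack.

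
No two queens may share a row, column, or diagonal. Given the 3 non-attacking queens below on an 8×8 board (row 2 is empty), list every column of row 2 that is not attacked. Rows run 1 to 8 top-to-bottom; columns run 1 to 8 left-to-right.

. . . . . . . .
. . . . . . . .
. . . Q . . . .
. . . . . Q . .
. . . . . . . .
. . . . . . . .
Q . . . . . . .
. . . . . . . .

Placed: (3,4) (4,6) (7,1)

(3,4) attacks row 2 at column 4 and diagonals 3, 5.
(4,6) attacks row 2 at column 6 and diagonals 4, 8.
(7,1) attacks row 2 at column 1 and diagonals 6.
Attacked columns: {1, 3, 4, 5, 6, 8}. Safe: {2, 7}.

columns 2, 7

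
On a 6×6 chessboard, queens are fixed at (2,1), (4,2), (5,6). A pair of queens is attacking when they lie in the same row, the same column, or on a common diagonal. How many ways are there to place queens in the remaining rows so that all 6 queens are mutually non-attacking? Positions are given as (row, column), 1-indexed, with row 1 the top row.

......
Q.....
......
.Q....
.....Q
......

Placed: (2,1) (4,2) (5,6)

Branch on row 1: col 3 → 0; col 4 → 1.
Sum: 0 + 1 = 1.

1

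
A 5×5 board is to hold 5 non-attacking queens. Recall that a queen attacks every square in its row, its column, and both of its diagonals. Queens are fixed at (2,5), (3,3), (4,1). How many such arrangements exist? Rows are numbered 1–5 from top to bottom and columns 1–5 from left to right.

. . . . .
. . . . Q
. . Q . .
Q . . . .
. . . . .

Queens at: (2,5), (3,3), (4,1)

1

Branch on row 1: col 2 → 1.
Sum: 1 = 1.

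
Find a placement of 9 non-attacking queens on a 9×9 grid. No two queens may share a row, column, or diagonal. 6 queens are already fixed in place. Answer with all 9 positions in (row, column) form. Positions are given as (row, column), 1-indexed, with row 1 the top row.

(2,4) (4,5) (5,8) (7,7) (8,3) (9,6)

(1,9) (2,4) (3,1) (4,5) (5,8) (6,2) (7,7) (8,3) (9,6)

Row 1: attacked by (2,4)→{3,4,5}; (4,5)→{2,5,8}; (5,8)→{4,8}; (7,7)→{1,7}; (8,3)→{3}; (9,6)→{6}. Safe: 9. Place at column 9.
Row 3: attacked by (1,9)→{7,9}; (2,4)→{3,4,5}; (4,5)→{4,5,6}; (5,8)→{6,8}; (7,7)→{3,7}; (8,3)→{3,8}; (9,6)→{6}. Safe: 1, 2. Place at column 1.
Row 6: attacked by (1,9)→{4,9}; (2,4)→{4,8}; (3,1)→{1,4}; (4,5)→{3,5,7}; (5,8)→{7,8,9}; (7,7)→{6,7,8}; (8,3)→{1,3,5}; (9,6)→{3,6,9}. Safe: 2. Place at column 2.
Columns [9, 4, 1, 5, 8, 2, 7, 3, 6], r−c [-8, -2, 2, -1, -3, 4, 0, 5, 3], r+c [10, 6, 4, 9, 13, 8, 14, 11, 15] are all distinct, so no two queens attack.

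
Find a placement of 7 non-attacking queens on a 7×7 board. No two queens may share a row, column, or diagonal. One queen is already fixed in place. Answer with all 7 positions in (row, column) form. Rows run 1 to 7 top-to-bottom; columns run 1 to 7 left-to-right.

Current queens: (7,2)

Row 1: attacked by (7,2)→{2}. Safe: 1, 3, 4, 5, 6, 7. Place at column 4.
Row 2: attacked by (1,4)→{3,4,5}; (7,2)→{2,7}. Safe: 1, 6. Place at column 6.
Row 3: attacked by (1,4)→{2,4,6}; (2,6)→{5,6,7}; (7,2)→{2,6}. Safe: 1, 3. Place at column 1.
Row 4: attacked by (1,4)→{1,4,7}; (2,6)→{4,6}; (3,1)→{1,2}; (7,2)→{2,5}. Safe: 3. Place at column 3.
Row 5: attacked by (1,4)→{4}; (2,6)→{3,6}; (3,1)→{1,3}; (4,3)→{2,3,4}; (7,2)→{2,4}. Safe: 5, 7. Place at column 5.
Row 6: attacked by (1,4)→{4}; (2,6)→{2,6}; (3,1)→{1,4}; (4,3)→{1,3,5}; (5,5)→{4,5,6}; (7,2)→{1,2,3}. Safe: 7. Place at column 7.
Columns [4, 6, 1, 3, 5, 7, 2], r−c [-3, -4, 2, 1, 0, -1, 5], r+c [5, 8, 4, 7, 10, 13, 9] are all distinct, so no two queens attack.

(1,4) (2,6) (3,1) (4,3) (5,5) (6,7) (7,2)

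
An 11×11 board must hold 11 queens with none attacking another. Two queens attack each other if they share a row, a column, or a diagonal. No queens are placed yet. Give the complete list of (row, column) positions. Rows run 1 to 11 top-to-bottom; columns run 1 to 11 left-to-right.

(1,5) (2,3) (3,8) (4,4) (5,11) (6,1) (7,10) (8,2) (9,6) (10,9) (11,7)

Row 1: Safe: 1, 2, 3, 4, 5, 6, 7, 8, 9, 10, 11. Place at column 5.
Row 2: attacked by (1,5)→{4,5,6}. Safe: 1, 2, 3, 7, 8, 9, 10, 11. Place at column 3.
Row 3: attacked by (1,5)→{3,5,7}; (2,3)→{2,3,4}. Safe: 1, 6, 8, 9, 10, 11. Place at column 8.
Row 4: attacked by (1,5)→{2,5,8}; (2,3)→{1,3,5}; (3,8)→{7,8,9}. Safe: 4, 6, 10, 11. Place at column 4.
Row 5: attacked by (1,5)→{1,5,9}; (2,3)→{3,6}; (3,8)→{6,8,10}; (4,4)→{3,4,5}. Safe: 2, 7, 11. Place at column 11.
Row 6: attacked by (1,5)→{5,10}; (2,3)→{3,7}; (3,8)→{5,8,11}; (4,4)→{2,4,6}; (5,11)→{10,11}. Safe: 1, 9. Place at column 1.
Row 7: attacked by (1,5)→{5,11}; (2,3)→{3,8}; (3,8)→{4,8}; (4,4)→{1,4,7}; (5,11)→{9,11}; (6,1)→{1,2}. Safe: 6, 10. Place at column 10.
Row 8: attacked by (1,5)→{5}; (2,3)→{3,9}; (3,8)→{3,8}; (4,4)→{4,8}; (5,11)→{8,11}; (6,1)→{1,3}; (7,10)→{9,10,11}. Safe: 2, 6, 7. Place at column 2.
Row 9: attacked by (1,5)→{5}; (2,3)→{3,10}; (3,8)→{2,8}; (4,4)→{4,9}; (5,11)→{7,11}; (6,1)→{1,4}; (7,10)→{8,10}; (8,2)→{1,2,3}. Safe: 6. Place at column 6.
Row 10: attacked by (1,5)→{5}; (2,3)→{3,11}; (3,8)→{1,8}; (4,4)→{4,10}; (5,11)→{6,11}; (6,1)→{1,5}; (7,10)→{7,10}; (8,2)→{2,4}; (9,6)→{5,6,7}. Safe: 9. Place at column 9.
Row 11: attacked by (1,5)→{5}; (2,3)→{3}; (3,8)→{8}; (4,4)→{4,11}; (5,11)→{5,11}; (6,1)→{1,6}; (7,10)→{6,10}; (8,2)→{2,5}; (9,6)→{4,6,8}; (10,9)→{8,9,10}. Safe: 7. Place at column 7.
Columns [5, 3, 8, 4, 11, 1, 10, 2, 6, 9, 7], r−c [-4, -1, -5, 0, -6, 5, -3, 6, 3, 1, 4], r+c [6, 5, 11, 8, 16, 7, 17, 10, 15, 19, 18] are all distinct, so no two queens attack.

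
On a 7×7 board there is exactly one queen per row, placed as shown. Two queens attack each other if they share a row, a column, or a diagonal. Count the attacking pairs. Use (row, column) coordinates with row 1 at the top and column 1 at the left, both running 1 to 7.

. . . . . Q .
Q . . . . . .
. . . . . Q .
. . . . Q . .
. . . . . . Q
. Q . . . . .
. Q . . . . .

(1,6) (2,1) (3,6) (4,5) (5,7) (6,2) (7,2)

5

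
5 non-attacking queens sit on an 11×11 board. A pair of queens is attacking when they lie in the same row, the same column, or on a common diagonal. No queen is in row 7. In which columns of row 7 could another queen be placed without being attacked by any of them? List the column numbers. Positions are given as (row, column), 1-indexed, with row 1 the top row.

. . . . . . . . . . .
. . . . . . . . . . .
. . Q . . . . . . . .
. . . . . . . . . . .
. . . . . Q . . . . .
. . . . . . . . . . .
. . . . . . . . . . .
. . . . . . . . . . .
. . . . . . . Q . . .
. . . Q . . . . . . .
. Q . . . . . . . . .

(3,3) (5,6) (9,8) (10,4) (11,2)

(3,3) attacks row 7 at column 3 and diagonals 7.
(5,6) attacks row 7 at column 6 and diagonals 4, 8.
(9,8) attacks row 7 at column 8 and diagonals 6, 10.
(10,4) attacks row 7 at column 4 and diagonals 1, 7.
(11,2) attacks row 7 at column 2 and diagonals 6.
Attacked columns: {1, 2, 3, 4, 6, 7, 8, 10}. Safe: {5, 9, 11}.

columns 5, 9, 11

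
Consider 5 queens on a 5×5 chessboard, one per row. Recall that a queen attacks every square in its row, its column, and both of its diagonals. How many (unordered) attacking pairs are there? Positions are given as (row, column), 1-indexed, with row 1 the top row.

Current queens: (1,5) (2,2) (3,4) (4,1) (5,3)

0

All columns are distinct and no two queens satisfy |Δrow| = |Δcol|, so no pair attacks.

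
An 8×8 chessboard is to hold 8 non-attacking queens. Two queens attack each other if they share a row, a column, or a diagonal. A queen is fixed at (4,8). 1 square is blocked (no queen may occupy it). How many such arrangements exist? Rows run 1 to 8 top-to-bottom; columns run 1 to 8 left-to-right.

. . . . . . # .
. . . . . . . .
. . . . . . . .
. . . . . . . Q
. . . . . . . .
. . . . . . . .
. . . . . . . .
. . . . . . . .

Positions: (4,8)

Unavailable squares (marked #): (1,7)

Branch on row 1: col 1 → 1; col 2 → 2; col 3 → 4; col 4 → 5; col 6 → 4.
Sum: 1 + 2 + 4 + 5 + 4 = 16.

16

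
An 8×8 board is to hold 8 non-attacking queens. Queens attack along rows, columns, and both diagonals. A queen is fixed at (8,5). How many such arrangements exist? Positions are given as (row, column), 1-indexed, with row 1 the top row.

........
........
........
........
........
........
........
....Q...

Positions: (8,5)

Branch on row 1: col 1 → 1; col 2 → 3; col 3 → 4; col 4 → 3; col 6 → 3; col 7 → 3; col 8 → 1.
Sum: 1 + 3 + 4 + 3 + 3 + 3 + 1 = 18.

18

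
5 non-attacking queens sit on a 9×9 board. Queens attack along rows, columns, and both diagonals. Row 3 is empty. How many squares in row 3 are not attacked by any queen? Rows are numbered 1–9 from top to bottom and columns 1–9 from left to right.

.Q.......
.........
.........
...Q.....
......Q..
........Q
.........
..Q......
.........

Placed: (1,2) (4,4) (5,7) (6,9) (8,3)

(1,2) attacks row 3 at column 2 and diagonals 4.
(4,4) attacks row 3 at column 4 and diagonals 3, 5.
(5,7) attacks row 3 at column 7 and diagonals 5, 9.
(6,9) attacks row 3 at column 9 and diagonals 6.
(8,3) attacks row 3 at column 3 and diagonals 8.
Attacked columns: {2, 3, 4, 5, 6, 7, 8, 9}. Safe: {1}.

1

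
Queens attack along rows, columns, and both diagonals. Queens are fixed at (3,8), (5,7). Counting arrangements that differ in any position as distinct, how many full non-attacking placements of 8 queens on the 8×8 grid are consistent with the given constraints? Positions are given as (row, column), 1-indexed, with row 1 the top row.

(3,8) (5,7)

Branch on row 1: col 1 → 1; col 2 → 0; col 4 → 2; col 5 → 1.
Sum: 1 + 0 + 2 + 1 = 4.

4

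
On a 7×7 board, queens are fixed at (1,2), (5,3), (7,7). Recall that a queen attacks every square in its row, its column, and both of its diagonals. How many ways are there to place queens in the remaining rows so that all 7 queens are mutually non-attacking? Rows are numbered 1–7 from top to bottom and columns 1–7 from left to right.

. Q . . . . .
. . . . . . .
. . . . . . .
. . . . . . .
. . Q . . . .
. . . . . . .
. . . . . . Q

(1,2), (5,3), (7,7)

1

Branch on row 2: col 4 → 1; col 5 → 0.
Sum: 1 + 0 = 1.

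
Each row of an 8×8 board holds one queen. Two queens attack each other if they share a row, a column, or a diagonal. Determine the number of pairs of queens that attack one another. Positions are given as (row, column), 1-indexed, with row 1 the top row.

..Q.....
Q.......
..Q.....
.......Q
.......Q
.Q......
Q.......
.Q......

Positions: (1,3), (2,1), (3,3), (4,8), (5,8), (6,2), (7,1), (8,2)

Same column: (1,3)–(3,3) (column 3); (2,1)–(7,1) (column 1); (4,8)–(5,8) (column 8); (6,2)–(8,2) (column 2).
Same diagonal: (6,2)–(7,1) (|6−7| = |2−1| = 1); (7,1)–(8,2) (|7−8| = |1−2| = 1).
Total attacking pairs: 6.

6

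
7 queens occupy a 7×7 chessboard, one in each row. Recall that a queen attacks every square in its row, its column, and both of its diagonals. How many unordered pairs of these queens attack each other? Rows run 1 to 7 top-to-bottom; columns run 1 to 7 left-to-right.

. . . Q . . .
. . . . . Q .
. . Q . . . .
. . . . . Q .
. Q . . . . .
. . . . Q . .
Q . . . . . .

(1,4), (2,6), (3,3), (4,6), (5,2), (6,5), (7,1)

Same column: (2,6)–(4,6) (column 6).
Same diagonal: (2,6)–(7,1) (|2−7| = |6−1| = 5).
Total attacking pairs: 2.

2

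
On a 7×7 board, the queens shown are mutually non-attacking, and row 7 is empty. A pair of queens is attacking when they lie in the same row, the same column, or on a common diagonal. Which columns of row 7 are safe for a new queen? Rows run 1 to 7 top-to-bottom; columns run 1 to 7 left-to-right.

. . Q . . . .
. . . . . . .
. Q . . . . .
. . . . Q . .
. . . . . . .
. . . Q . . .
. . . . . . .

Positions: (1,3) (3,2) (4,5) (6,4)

(1,3) attacks row 7 at column 3.
(3,2) attacks row 7 at column 2 and diagonals 6.
(4,5) attacks row 7 at column 5 and diagonals 2.
(6,4) attacks row 7 at column 4 and diagonals 3, 5.
Attacked columns: {2, 3, 4, 5, 6}. Safe: {1, 7}.

columns 1, 7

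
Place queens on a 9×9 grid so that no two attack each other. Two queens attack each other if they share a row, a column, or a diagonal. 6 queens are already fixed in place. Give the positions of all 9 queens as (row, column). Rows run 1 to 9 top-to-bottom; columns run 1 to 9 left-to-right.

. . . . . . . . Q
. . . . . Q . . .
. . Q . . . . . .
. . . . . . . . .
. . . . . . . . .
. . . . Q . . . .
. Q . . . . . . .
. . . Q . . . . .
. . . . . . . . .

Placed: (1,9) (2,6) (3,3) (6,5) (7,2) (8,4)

(1,9) (2,6) (3,3) (4,1) (5,8) (6,5) (7,2) (8,4) (9,7)

Row 4: attacked by (1,9)→{6,9}; (2,6)→{4,6,8}; (3,3)→{2,3,4}; (6,5)→{3,5,7}; (7,2)→{2,5}; (8,4)→{4,8}. Safe: 1. Place at column 1.
Row 5: attacked by (1,9)→{5,9}; (2,6)→{3,6,9}; (3,3)→{1,3,5}; (4,1)→{1,2}; (6,5)→{4,5,6}; (7,2)→{2,4}; (8,4)→{1,4,7}. Safe: 8. Place at column 8.
Row 9: attacked by (1,9)→{1,9}; (2,6)→{6}; (3,3)→{3,9}; (4,1)→{1,6}; (5,8)→{4,8}; (6,5)→{2,5,8}; (7,2)→{2,4}; (8,4)→{3,4,5}. Safe: 7. Place at column 7.
Columns [9, 6, 3, 1, 8, 5, 2, 4, 7], r−c [-8, -4, 0, 3, -3, 1, 5, 4, 2], r+c [10, 8, 6, 5, 13, 11, 9, 12, 16] are all distinct, so no two queens attack.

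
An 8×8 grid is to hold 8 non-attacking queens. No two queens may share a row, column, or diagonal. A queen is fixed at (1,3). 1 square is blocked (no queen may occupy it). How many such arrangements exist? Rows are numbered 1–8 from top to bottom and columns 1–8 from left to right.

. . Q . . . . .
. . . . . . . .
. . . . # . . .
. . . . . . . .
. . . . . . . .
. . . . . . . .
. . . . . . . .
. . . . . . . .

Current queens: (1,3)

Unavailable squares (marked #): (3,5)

Branch on row 2: col 1 → 1; col 5 → 4; col 6 → 8; col 7 → 2; col 8 → 1.
Sum: 1 + 4 + 8 + 2 + 1 = 16.

16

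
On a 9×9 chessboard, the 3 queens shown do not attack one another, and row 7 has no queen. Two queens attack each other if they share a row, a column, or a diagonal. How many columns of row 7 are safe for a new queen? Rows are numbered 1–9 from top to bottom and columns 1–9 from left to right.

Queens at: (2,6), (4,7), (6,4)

(2,6) attacks row 7 at column 6 and diagonals 1.
(4,7) attacks row 7 at column 7 and diagonals 4.
(6,4) attacks row 7 at column 4 and diagonals 3, 5.
Attacked columns: {1, 3, 4, 5, 6, 7}. Safe: {2, 8, 9}.

3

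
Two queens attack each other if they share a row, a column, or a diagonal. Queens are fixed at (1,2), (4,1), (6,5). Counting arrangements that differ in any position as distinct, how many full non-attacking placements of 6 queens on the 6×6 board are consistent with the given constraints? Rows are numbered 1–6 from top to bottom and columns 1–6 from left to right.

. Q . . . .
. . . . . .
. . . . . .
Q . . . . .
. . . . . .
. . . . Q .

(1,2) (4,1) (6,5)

Branch on row 2: col 4 → 1; col 6 → 0.
Sum: 1 + 0 = 1.

1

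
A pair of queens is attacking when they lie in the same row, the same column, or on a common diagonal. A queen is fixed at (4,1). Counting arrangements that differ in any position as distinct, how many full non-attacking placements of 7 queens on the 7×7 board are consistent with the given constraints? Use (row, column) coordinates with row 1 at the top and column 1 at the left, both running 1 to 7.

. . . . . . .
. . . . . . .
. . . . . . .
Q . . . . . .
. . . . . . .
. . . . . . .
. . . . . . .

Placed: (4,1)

Branch on row 1: col 2 → 2; col 3 → 1; col 5 → 0; col 6 → 2; col 7 → 1.
Sum: 2 + 1 + 0 + 2 + 1 = 6.

6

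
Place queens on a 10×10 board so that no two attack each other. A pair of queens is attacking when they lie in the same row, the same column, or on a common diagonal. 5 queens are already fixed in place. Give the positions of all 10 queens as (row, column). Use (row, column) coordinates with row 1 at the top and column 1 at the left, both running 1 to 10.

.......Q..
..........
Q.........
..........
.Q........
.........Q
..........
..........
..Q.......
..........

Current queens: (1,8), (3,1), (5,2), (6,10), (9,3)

(1,8) (2,4) (3,1) (4,7) (5,2) (6,10) (7,6) (8,9) (9,3) (10,5)

Row 2: attacked by (1,8)→{7,8,9}; (3,1)→{1,2}; (5,2)→{2,5}; (6,10)→{6,10}; (9,3)→{3,10}. Safe: 4. Place at column 4.
Row 4: attacked by (1,8)→{5,8}; (2,4)→{2,4,6}; (3,1)→{1,2}; (5,2)→{1,2,3}; (6,10)→{8,10}; (9,3)→{3,8}. Safe: 7, 9. Place at column 7.
Row 7: attacked by (1,8)→{2,8}; (2,4)→{4,9}; (3,1)→{1,5}; (4,7)→{4,7,10}; (5,2)→{2,4}; (6,10)→{9,10}; (9,3)→{1,3,5}. Safe: 6. Place at column 6.
Row 8: attacked by (1,8)→{1,8}; (2,4)→{4,10}; (3,1)→{1,6}; (4,7)→{3,7}; (5,2)→{2,5}; (6,10)→{8,10}; (7,6)→{5,6,7}; (9,3)→{2,3,4}. Safe: 9. Place at column 9.
Row 10: attacked by (1,8)→{8}; (2,4)→{4}; (3,1)→{1,8}; (4,7)→{1,7}; (5,2)→{2,7}; (6,10)→{6,10}; (7,6)→{3,6,9}; (8,9)→{7,9}; (9,3)→{2,3,4}. Safe: 5. Place at column 5.
Columns [8, 4, 1, 7, 2, 10, 6, 9, 3, 5], r−c [-7, -2, 2, -3, 3, -4, 1, -1, 6, 5], r+c [9, 6, 4, 11, 7, 16, 13, 17, 12, 15] are all distinct, so no two queens attack.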